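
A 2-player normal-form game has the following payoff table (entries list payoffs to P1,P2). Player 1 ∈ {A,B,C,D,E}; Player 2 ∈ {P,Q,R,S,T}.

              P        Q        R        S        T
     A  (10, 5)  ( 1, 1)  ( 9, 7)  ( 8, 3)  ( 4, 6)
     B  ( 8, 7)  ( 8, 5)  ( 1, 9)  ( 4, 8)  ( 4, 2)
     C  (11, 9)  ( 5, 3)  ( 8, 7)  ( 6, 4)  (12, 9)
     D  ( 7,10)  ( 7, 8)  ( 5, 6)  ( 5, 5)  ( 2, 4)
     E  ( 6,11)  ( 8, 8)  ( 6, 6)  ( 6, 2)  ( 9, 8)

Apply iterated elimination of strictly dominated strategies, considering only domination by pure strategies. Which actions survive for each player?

IESDS → P1:{A,C} P2:{P,R,T}

P2 drop Q (P beats it: A:5>1 B:7>5 C:9>3 D:10>8 E:11>8)
P1 drop B (C beats it: P:11>8 R:8>1 S:6>4 T:12>4)
P1 drop D (A beats it: P:10>7 R:9>5 S:8>5 T:4>2)
P2 drop S (P beats it: A:5>3 C:9>4 E:11>2)
P1 drop E (C beats it: P:11>6 R:8>6 T:12>9)
P1→{A,C} P2→{P,R,T}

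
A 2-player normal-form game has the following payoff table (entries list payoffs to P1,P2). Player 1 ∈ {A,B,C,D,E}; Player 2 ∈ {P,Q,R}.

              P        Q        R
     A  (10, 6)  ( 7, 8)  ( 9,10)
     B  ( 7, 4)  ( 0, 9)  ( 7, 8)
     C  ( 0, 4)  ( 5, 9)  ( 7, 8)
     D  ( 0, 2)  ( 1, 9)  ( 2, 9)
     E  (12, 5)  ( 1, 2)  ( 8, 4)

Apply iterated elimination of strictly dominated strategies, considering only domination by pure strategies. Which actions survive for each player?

IESDS → P1:{A,E} P2:{P,R}

P1 drop B (A beats it: P:10>7 Q:7>0 R:9>7)
P1 drop C (A beats it: P:10>0 Q:7>5 R:9>7)
P1 drop D (A beats it: P:10>0 Q:7>1 R:9>2)
P2 drop Q (R beats it: A:10>8 E:4>2)
P1→{A,E} P2→{P,R}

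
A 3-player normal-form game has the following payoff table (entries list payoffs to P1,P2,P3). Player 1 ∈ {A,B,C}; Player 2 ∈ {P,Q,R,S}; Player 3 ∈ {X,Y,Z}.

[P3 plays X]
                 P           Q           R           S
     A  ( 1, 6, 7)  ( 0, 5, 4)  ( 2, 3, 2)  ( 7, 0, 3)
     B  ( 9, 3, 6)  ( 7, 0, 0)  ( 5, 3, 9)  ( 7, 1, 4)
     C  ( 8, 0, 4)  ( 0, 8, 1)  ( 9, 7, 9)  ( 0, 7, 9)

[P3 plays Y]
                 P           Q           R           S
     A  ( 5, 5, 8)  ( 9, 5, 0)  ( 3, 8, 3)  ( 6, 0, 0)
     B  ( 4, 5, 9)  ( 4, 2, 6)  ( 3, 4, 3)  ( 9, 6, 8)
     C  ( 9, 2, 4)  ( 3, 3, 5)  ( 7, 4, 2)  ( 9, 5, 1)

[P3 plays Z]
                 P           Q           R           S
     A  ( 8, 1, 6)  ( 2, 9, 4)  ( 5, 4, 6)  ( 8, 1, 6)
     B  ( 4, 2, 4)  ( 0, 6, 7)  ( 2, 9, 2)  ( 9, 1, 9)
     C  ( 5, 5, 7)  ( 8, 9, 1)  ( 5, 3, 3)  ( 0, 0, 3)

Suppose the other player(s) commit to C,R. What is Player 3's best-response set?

u_3(X vs C,R) = 9
u_3(Y vs C,R) = 2
u_3(Z vs C,R) = 3
max payoff 9 at {X}

BR_3 = {X}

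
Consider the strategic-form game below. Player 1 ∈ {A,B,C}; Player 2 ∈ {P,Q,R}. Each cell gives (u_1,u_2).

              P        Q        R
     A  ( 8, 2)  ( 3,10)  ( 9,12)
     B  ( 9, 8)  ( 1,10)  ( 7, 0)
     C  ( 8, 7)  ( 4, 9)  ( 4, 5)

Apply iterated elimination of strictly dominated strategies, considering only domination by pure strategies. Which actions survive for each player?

P2 drop P (Q beats it: A:10>2 B:10>8 C:9>7)
P1 drop B (A beats it: Q:3>1 R:9>7)
P1→{A,C} P2→{Q,R}

Survivors P1:{A,C} P2:{Q,R}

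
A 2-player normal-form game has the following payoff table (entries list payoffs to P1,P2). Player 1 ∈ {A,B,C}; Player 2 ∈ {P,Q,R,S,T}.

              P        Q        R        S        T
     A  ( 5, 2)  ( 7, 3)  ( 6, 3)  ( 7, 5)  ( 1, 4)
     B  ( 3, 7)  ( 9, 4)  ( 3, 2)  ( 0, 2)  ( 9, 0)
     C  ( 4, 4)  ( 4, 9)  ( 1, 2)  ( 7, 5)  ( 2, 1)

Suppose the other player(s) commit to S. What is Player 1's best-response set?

argmax u_1 = {A,C}

u_1(A vs S) = 7
u_1(B vs S) = 0
u_1(C vs S) = 7
max payoff 7 at {A,C}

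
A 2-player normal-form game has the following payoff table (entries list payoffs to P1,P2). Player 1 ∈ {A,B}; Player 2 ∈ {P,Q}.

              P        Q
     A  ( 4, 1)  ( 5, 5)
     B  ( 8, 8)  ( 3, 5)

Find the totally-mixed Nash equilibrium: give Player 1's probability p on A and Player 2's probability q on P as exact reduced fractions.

P1 indiff ⇒ q·4+(1-q)·5 = q·8+(1-q)·3 ⇒ q(-4) = (1-q)(-2) ⇒ q = 1/3
P2 indiff ⇒ p·1+(1-p)·8 = p·5+(1-p)·5 ⇒ p(-4) = (1-p)(-3) ⇒ p = 3/7

P1 mixes 3/7 on A; P2 mixes 1/3 on P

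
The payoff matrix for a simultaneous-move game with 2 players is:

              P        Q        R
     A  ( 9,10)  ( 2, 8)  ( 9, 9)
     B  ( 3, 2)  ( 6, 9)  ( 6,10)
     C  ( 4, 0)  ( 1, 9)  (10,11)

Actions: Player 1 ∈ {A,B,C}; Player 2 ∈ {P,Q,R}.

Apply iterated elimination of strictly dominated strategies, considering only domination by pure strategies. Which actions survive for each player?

Survivors P1:{A,C} P2:{P,R}

P2 drop Q (R beats it: A:9>8 B:10>9 C:11>9)
P1 drop B (A beats it: P:9>3 R:9>6)
P1→{A,C} P2→{P,R}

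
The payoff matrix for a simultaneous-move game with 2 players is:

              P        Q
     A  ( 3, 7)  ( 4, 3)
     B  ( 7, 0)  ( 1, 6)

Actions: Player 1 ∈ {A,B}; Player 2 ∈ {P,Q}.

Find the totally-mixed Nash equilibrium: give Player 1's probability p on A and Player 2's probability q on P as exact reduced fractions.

P1 indiff ⇒ q·3+(1-q)·4 = q·7+(1-q)·1 ⇒ q(-4) = (1-q)(-3) ⇒ q = 3/7
P2 indiff ⇒ p·7+(1-p)·0 = p·3+(1-p)·6 ⇒ p(4) = (1-p)(6) ⇒ p = 3/5

(p,q) = (3/5, 3/7)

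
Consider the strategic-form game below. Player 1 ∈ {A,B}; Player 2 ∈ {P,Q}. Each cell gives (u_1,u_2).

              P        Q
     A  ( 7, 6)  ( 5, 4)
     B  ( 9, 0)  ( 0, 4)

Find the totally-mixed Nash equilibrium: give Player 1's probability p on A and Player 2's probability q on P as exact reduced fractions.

P1 indiff ⇒ q·7+(1-q)·5 = q·9+(1-q)·0 ⇒ q(-2) = (1-q)(-5) ⇒ q = 5/7
P2 indiff ⇒ p·6+(1-p)·0 = p·4+(1-p)·4 ⇒ p(2) = (1-p)(4) ⇒ p = 2/3

(p,q) = (2/3, 5/7)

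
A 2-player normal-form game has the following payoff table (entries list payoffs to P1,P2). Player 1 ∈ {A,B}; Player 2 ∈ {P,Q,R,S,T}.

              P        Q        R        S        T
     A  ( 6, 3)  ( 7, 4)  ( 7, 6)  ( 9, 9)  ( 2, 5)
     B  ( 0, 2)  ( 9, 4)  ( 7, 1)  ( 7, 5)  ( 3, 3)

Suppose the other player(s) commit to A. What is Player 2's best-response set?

argmax u_2 = {S}

u_2(P vs A) = 3
u_2(Q vs A) = 4
u_2(R vs A) = 6
u_2(S vs A) = 9
u_2(T vs A) = 5
max payoff 9 at {S}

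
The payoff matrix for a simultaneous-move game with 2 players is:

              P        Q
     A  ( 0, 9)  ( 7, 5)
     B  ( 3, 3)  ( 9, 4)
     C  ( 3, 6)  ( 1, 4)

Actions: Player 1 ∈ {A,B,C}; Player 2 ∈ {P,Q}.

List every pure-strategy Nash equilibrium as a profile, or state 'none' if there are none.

(A,P): not NE [P1→C gives 3>0]
(A,Q): not NE [P1→B gives 9>7; P2→P gives 9>5]
(B,P): not NE [P2→Q gives 4>3]
(B,Q): NE
(C,P): NE
(C,Q): not NE [P1→B gives 9>1; P2→P gives 6>4]

PSNE = {(B,Q), (C,P)}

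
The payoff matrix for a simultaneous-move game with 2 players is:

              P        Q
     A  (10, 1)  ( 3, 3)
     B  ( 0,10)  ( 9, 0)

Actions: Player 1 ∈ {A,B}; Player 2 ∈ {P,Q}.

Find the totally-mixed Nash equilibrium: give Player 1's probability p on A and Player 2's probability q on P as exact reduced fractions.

p=5/6, q=3/8

P1 indiff ⇒ q·10+(1-q)·3 = q·0+(1-q)·9 ⇒ q(10) = (1-q)(6) ⇒ q = 3/8
P2 indiff ⇒ p·1+(1-p)·10 = p·3+(1-p)·0 ⇒ p(-2) = (1-p)(-10) ⇒ p = 5/6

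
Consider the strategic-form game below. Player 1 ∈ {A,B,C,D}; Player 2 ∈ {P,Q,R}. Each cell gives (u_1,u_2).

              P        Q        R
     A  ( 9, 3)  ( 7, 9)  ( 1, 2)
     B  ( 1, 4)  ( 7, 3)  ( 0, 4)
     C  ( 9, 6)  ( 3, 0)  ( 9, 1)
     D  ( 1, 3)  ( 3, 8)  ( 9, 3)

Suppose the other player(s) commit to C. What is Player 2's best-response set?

u_2(P vs C) = 6
u_2(Q vs C) = 0
u_2(R vs C) = 1
max payoff 6 at {P}

argmax u_2 = {P}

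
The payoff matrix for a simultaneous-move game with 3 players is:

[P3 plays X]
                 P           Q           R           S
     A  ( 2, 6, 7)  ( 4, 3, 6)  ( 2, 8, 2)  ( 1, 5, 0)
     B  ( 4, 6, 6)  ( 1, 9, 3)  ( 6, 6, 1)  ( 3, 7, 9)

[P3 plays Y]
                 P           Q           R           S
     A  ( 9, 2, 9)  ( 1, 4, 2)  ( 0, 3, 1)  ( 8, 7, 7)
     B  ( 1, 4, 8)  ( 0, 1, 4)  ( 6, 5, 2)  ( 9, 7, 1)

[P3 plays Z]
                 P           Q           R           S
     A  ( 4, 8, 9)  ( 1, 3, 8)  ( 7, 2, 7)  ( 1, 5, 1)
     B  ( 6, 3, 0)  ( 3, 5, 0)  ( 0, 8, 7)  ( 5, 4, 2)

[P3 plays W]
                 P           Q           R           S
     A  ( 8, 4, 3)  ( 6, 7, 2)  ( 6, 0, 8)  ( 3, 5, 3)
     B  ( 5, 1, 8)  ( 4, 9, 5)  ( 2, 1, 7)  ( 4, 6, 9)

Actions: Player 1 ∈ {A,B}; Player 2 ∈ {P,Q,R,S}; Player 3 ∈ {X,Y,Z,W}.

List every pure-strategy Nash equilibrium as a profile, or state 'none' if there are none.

Equilibria: none

(A,P,X): not NE [P1→B gives 4>2; P2→R gives 8>6; P3→Z gives 9>7]
(A,P,Y): not NE [P2→S gives 7>2]
(A,P,Z): not NE [P1→B gives 6>4]
(A,P,W): not NE [P2→Q gives 7>4; P3→Z gives 9>3]
(A,Q,X): not NE [P2→R gives 8>3; P3→Z gives 8>6]
(A,Q,Y): not NE [P2→S gives 7>4; P3→Z gives 8>2]
(A,Q,Z): not NE [P1→B gives 3>1; P2→P gives 8>3]
(A,Q,W): not NE [P3→Z gives 8>2]
(A,R,X): not NE [P1→B gives 6>2; P3→W gives 8>2]
(A,R,Y): not NE [P1→B gives 6>0; P2→S gives 7>3; P3→W gives 8>1]
(A,R,Z): not NE [P2→P gives 8>2; P3→W gives 8>7]
(A,R,W): not NE [P2→Q gives 7>0]
(A,S,X): not NE [P1→B gives 3>1; P2→R gives 8>5; P3→Y gives 7>0]
(A,S,Y): not NE [P1→B gives 9>8]
(A,S,Z): not NE [P1→B gives 5>1; P2→P gives 8>5; P3→Y gives 7>1]
(A,S,W): not NE [P1→B gives 4>3; P2→Q gives 7>5; P3→Y gives 7>3]
(B,P,X): not NE [P2→Q gives 9>6; P3→W gives 8>6]
(B,P,Y): not NE [P1→A gives 9>1; P2→S gives 7>4]
(B,P,Z): not NE [P2→R gives 8>3; P3→W gives 8>0]
(B,P,W): not NE [P1→A gives 8>5; P2→Q gives 9>1]
(B,Q,X): not NE [P1→A gives 4>1; P3→W gives 5>3]
(B,Q,Y): not NE [P1→A gives 1>0; P2→S gives 7>1; P3→W gives 5>4]
(B,Q,Z): not NE [P2→R gives 8>5; P3→W gives 5>0]
(B,Q,W): not NE [P1→A gives 6>4]
(B,R,X): not NE [P2→Q gives 9>6; P3→W gives 7>1]
(B,R,Y): not NE [P2→S gives 7>5; P3→W gives 7>2]
(B,R,Z): not NE [P1→A gives 7>0]
(B,R,W): not NE [P1→A gives 6>2; P2→Q gives 9>1]
(B,S,X): not NE [P2→Q gives 9>7]
(B,S,Y): not NE [P3→W gives 9>1]
(B,S,Z): not NE [P2→R gives 8>4; P3→W gives 9>2]
(B,S,W): not NE [P2→Q gives 9>6]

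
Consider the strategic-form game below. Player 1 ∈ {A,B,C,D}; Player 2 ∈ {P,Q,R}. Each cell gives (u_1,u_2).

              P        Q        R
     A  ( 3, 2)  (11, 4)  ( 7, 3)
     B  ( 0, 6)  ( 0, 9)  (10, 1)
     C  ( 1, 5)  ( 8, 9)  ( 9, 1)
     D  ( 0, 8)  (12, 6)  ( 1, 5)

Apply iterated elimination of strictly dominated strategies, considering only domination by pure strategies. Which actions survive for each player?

P2 drop R (Q beats it: A:4>3 B:9>1 C:9>1 D:6>5)
P1 drop B (A beats it: P:3>0 Q:11>0)
P1 drop C (A beats it: P:3>1 Q:11>8)
P1→{A,D} P2→{P,Q}

IESDS → P1:{A,D} P2:{P,Q}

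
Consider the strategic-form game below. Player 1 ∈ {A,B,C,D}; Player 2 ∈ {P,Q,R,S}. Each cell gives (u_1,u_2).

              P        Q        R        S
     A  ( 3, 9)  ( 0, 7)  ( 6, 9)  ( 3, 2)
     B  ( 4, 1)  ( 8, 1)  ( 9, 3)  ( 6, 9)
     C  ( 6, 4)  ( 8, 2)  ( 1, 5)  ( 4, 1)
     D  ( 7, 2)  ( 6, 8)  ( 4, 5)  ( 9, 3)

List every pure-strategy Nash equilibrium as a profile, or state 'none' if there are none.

(A,P): not NE [P1→D gives 7>3]
(A,Q): not NE [P1→C gives 8>0; P2→R gives 9>7]
(A,R): not NE [P1→B gives 9>6]
(A,S): not NE [P1→D gives 9>3; P2→R gives 9>2]
(B,P): not NE [P1→D gives 7>4; P2→S gives 9>1]
(B,Q): not NE [P2→S gives 9>1]
(B,R): not NE [P2→S gives 9>3]
(B,S): not NE [P1→D gives 9>6]
(C,P): not NE [P1→D gives 7>6; P2→R gives 5>4]
(C,Q): not NE [P2→R gives 5>2]
(C,R): not NE [P1→B gives 9>1]
(C,S): not NE [P1→D gives 9>4; P2→R gives 5>1]
(D,P): not NE [P2→Q gives 8>2]
(D,Q): not NE [P1→C gives 8>6]
(D,R): not NE [P1→B gives 9>4; P2→Q gives 8>5]
(D,S): not NE [P2→Q gives 8>3]

PSNE: ∅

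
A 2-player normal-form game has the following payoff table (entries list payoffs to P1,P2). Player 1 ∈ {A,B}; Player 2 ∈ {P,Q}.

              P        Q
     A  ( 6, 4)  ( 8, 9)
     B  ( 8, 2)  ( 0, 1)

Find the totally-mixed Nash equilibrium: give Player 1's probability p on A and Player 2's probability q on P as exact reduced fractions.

P1 mixes 1/6 on A; P2 mixes 4/5 on P

P1 indiff ⇒ q·6+(1-q)·8 = q·8+(1-q)·0 ⇒ q(-2) = (1-q)(-8) ⇒ q = 4/5
P2 indiff ⇒ p·4+(1-p)·2 = p·9+(1-p)·1 ⇒ p(-5) = (1-p)(-1) ⇒ p = 1/6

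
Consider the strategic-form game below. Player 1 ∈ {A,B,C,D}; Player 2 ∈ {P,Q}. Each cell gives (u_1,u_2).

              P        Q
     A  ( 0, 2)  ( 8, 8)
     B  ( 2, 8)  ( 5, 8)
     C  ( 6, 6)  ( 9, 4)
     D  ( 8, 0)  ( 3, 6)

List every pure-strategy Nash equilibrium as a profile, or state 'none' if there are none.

No pure NE.

(A,P): not NE [P1→D gives 8>0; P2→Q gives 8>2]
(A,Q): not NE [P1→C gives 9>8]
(B,P): not NE [P1→D gives 8>2]
(B,Q): not NE [P1→C gives 9>5]
(C,P): not NE [P1→D gives 8>6]
(C,Q): not NE [P2→P gives 6>4]
(D,P): not NE [P2→Q gives 6>0]
(D,Q): not NE [P1→C gives 9>3]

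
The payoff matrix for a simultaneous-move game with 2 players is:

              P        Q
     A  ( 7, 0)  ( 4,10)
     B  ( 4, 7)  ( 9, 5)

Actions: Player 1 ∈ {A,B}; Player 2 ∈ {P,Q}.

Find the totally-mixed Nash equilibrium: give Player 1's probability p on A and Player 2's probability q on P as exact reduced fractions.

P1 indiff ⇒ q·7+(1-q)·4 = q·4+(1-q)·9 ⇒ q(3) = (1-q)(5) ⇒ q = 5/8
P2 indiff ⇒ p·0+(1-p)·7 = p·10+(1-p)·5 ⇒ p(-10) = (1-p)(-2) ⇒ p = 1/6

P1 mixes 1/6 on A; P2 mixes 5/8 on P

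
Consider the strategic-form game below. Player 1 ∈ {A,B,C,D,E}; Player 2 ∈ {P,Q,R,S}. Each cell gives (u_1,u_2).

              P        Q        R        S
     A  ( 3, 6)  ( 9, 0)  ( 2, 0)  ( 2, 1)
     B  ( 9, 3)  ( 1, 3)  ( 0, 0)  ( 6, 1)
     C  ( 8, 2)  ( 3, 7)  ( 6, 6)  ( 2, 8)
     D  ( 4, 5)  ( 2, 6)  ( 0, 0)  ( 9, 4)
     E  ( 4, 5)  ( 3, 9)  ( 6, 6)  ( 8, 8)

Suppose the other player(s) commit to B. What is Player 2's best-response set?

BR_2 = {P,Q}

u_2(P vs B) = 3
u_2(Q vs B) = 3
u_2(R vs B) = 0
u_2(S vs B) = 1
max payoff 3 at {P,Q}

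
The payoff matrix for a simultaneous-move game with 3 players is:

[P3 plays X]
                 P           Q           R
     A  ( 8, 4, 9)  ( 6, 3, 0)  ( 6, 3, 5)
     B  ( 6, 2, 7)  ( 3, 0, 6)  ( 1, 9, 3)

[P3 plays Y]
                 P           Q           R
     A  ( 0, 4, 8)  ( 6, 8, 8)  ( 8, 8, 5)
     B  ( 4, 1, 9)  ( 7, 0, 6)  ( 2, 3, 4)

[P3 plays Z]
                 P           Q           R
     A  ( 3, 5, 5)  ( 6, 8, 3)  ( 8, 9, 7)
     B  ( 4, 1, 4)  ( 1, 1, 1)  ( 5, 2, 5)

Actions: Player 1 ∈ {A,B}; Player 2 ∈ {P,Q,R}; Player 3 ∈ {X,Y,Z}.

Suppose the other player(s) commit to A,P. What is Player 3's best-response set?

u_3(X vs A,P) = 9
u_3(Y vs A,P) = 8
u_3(Z vs A,P) = 5
max payoff 9 at {X}

BR_3 = {X}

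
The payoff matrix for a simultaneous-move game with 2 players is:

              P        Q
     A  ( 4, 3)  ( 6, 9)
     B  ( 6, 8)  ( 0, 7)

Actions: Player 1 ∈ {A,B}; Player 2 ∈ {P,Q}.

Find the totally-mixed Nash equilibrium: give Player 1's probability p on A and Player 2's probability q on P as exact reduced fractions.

P1 indiff ⇒ q·4+(1-q)·6 = q·6+(1-q)·0 ⇒ q(-2) = (1-q)(-6) ⇒ q = 3/4
P2 indiff ⇒ p·3+(1-p)·8 = p·9+(1-p)·7 ⇒ p(-6) = (1-p)(-1) ⇒ p = 1/7

p=1/7, q=3/4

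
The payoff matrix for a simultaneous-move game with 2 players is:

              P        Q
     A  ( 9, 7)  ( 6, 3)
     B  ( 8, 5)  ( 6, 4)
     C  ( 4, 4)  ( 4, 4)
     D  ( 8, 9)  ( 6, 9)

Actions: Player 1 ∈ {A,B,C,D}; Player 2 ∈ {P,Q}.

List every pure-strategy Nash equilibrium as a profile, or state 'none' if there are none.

(A,P): NE
(A,Q): not NE [P2→P gives 7>3]
(B,P): not NE [P1→A gives 9>8]
(B,Q): not NE [P2→P gives 5>4]
(C,P): not NE [P1→A gives 9>4]
(C,Q): not NE [P1→D gives 6>4]
(D,P): not NE [P1→A gives 9>8]
(D,Q): NE

PSNE = {(A,P), (D,Q)}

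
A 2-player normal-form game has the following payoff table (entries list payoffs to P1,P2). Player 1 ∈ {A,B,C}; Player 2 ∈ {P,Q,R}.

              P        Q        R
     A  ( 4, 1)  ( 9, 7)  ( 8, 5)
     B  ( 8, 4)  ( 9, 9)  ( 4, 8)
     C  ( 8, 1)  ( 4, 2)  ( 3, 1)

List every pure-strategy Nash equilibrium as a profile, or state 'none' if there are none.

(A,P): not NE [P1→C gives 8>4; P2→Q gives 7>1]
(A,Q): NE
(A,R): not NE [P2→Q gives 7>5]
(B,P): not NE [P2→Q gives 9>4]
(B,Q): NE
(B,R): not NE [P1→A gives 8>4; P2→Q gives 9>8]
(C,P): not NE [P2→Q gives 2>1]
(C,Q): not NE [P1→B gives 9>4]
(C,R): not NE [P1→A gives 8>3; P2→Q gives 2>1]

Nash profiles: (A,Q), (B,Q)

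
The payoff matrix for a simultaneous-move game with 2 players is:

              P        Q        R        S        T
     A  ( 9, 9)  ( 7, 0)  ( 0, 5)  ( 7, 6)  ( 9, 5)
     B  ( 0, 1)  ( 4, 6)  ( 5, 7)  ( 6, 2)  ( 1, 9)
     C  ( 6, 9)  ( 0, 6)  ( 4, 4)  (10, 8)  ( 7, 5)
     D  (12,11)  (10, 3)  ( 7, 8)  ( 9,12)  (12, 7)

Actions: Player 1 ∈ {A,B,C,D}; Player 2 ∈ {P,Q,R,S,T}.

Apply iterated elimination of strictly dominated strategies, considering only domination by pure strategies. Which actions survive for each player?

IESDS → P1:{C,D} P2:{P,S}

P1 drop A (D beats it: P:12>9 Q:10>7 R:7>0 S:9>7 T:12>9)
P1 drop B (D beats it: P:12>0 Q:10>4 R:7>5 S:9>6 T:12>1)
P2 drop Q (P beats it: C:9>6 D:11>3)
P2 drop R (P beats it: C:9>4 D:11>8)
P2 drop T (P beats it: C:9>5 D:11>7)
P1→{C,D} P2→{P,S}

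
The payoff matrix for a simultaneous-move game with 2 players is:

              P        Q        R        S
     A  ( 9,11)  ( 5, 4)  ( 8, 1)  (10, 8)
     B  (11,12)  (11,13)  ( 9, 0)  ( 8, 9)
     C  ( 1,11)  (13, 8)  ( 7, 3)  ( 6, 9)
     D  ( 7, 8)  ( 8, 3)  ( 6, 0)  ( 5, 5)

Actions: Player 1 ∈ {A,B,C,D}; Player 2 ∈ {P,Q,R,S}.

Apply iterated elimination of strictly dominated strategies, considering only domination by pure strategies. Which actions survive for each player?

Survivors P1:{B,C} P2:{P,Q}

P1 drop D (B beats it: P:11>7 Q:11>8 R:9>6 S:8>5)
P2 drop R (P beats it: A:11>1 B:12>0 C:11>3)
P2 drop S (P beats it: A:11>8 B:12>9 C:11>9)
P1 drop A (B beats it: P:11>9 Q:11>5)
P1→{B,C} P2→{P,Q}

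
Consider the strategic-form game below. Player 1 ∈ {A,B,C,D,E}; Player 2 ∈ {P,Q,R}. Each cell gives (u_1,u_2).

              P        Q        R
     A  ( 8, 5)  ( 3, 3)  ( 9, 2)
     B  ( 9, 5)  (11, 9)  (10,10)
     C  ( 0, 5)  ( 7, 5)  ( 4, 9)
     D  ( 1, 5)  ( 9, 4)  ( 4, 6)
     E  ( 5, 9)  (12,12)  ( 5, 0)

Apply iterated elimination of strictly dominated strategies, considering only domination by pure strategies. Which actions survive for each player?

Survivors P1:{B,E} P2:{Q,R}

P1 drop A (B beats it: P:9>8 Q:11>3 R:10>9)
P1 drop C (B beats it: P:9>0 Q:11>7 R:10>4)
P1 drop D (B beats it: P:9>1 Q:11>9 R:10>4)
P2 drop P (Q beats it: B:9>5 E:12>9)
P1→{B,E} P2→{Q,R}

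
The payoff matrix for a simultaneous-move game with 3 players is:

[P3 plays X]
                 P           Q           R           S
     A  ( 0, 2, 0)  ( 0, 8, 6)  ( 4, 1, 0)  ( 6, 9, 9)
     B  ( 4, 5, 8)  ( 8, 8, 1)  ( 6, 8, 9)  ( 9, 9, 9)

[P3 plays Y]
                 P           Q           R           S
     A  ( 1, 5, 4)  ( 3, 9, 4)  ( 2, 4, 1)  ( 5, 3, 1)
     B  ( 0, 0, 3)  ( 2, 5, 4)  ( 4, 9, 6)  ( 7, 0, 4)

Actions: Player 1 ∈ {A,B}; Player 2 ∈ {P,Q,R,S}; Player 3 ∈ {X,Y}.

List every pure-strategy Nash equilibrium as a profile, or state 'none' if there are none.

Nash profiles: (B,S,X)

(A,P,X): not NE [P1→B gives 4>0; P2→S gives 9>2; P3→Y gives 4>0]
(A,P,Y): not NE [P2→Q gives 9>5]
(A,Q,X): not NE [P1→B gives 8>0; P2→S gives 9>8]
(A,Q,Y): not NE [P3→X gives 6>4]
(A,R,X): not NE [P1→B gives 6>4; P2→S gives 9>1; P3→Y gives 1>0]
(A,R,Y): not NE [P1→B gives 4>2; P2→Q gives 9>4]
(A,S,X): not NE [P1→B gives 9>6]
(A,S,Y): not NE [P1→B gives 7>5; P2→Q gives 9>3; P3→X gives 9>1]
(B,P,X): not NE [P2→S gives 9>5]
(B,P,Y): not NE [P1→A gives 1>0; P2→R gives 9>0; P3→X gives 8>3]
(B,Q,X): not NE [P2→S gives 9>8; P3→Y gives 4>1]
(B,Q,Y): not NE [P1→A gives 3>2; P2→R gives 9>5]
(B,R,X): not NE [P2→S gives 9>8]
(B,R,Y): not NE [P3→X gives 9>6]
(B,S,X): NE
(B,S,Y): not NE [P2→R gives 9>0; P3→X gives 9>4]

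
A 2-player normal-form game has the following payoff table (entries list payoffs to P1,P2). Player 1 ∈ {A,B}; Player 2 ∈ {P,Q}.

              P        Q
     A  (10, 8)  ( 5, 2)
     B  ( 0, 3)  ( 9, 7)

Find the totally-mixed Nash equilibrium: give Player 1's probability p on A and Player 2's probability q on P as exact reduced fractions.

P1 indiff ⇒ q·10+(1-q)·5 = q·0+(1-q)·9 ⇒ q(10) = (1-q)(4) ⇒ q = 2/7
P2 indiff ⇒ p·8+(1-p)·3 = p·2+(1-p)·7 ⇒ p(6) = (1-p)(4) ⇒ p = 2/5

P1 mixes 2/5 on A; P2 mixes 2/7 on P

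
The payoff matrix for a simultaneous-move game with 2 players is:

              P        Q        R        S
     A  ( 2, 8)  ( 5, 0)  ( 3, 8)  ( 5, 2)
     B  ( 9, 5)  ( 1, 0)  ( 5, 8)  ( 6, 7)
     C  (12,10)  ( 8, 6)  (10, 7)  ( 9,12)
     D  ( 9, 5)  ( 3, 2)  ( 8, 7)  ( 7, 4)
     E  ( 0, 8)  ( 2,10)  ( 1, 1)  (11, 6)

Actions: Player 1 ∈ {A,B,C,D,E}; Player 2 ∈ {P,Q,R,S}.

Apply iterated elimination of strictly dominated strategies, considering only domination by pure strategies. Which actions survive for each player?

Survivors P1:{C,E} P2:{P,Q,S}

P1 drop A (C beats it: P:12>2 Q:8>5 R:10>3 S:9>5)
P1 drop B (C beats it: P:12>9 Q:8>1 R:10>5 S:9>6)
P1 drop D (C beats it: P:12>9 Q:8>3 R:10>8 S:9>7)
P2 drop R (P beats it: C:10>7 E:8>1)
P1→{C,E} P2→{P,Q,S}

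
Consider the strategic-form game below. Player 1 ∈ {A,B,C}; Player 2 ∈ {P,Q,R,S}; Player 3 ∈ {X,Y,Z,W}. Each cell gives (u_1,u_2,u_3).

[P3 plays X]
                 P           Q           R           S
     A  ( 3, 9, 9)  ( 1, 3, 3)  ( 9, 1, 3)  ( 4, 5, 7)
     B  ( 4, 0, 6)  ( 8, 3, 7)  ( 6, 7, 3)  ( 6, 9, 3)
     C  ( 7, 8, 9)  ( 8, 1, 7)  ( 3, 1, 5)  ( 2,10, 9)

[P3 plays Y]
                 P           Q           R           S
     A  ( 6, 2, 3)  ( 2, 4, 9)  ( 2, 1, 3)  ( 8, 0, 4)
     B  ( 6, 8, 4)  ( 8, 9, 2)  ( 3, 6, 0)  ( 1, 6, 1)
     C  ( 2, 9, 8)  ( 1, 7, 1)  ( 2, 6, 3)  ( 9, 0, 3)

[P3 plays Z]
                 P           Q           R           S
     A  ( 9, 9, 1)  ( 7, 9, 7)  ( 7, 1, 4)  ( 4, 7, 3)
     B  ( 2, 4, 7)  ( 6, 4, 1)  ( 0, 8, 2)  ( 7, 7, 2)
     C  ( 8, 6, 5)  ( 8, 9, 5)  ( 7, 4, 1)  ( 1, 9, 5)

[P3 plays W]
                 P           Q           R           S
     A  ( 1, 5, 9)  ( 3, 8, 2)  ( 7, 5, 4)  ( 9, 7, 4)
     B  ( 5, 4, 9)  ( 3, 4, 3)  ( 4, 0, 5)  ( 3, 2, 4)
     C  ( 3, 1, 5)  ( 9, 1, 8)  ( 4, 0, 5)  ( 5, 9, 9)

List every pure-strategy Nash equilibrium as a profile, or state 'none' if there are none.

(A,P,X): not NE [P1→C gives 7>3]
(A,P,Y): not NE [P2→Q gives 4>2; P3→W gives 9>3]
(A,P,Z): not NE [P3→W gives 9>1]
(A,P,W): not NE [P1→B gives 5>1; P2→Q gives 8>5]
(A,Q,X): not NE [P1→C gives 8>1; P2→P gives 9>3; P3→Y gives 9>3]
(A,Q,Y): not NE [P1→B gives 8>2]
(A,Q,Z): not NE [P1→C gives 8>7; P3→Y gives 9>7]
(A,Q,W): not NE [P1→C gives 9>3; P3→Y gives 9>2]
(A,R,X): not NE [P2→P gives 9>1; P3→W gives 4>3]
(A,R,Y): not NE [P1→B gives 3>2; P2→Q gives 4>1; P3→W gives 4>3]
(A,R,Z): not NE [P2→Q gives 9>1]
(A,R,W): not NE [P2→Q gives 8>5]
(A,S,X): not NE [P1→B gives 6>4; P2→P gives 9>5]
(A,S,Y): not NE [P1→C gives 9>8; P2→Q gives 4>0; P3→X gives 7>4]
(A,S,Z): not NE [P1→B gives 7>4; P2→Q gives 9>7; P3→X gives 7>3]
(A,S,W): not NE [P2→Q gives 8>7; P3→X gives 7>4]
(B,P,X): not NE [P1→C gives 7>4; P2→S gives 9>0; P3→W gives 9>6]
(B,P,Y): not NE [P2→Q gives 9>8; P3→W gives 9>4]
(B,P,Z): not NE [P1→A gives 9>2; P2→R gives 8>4; P3→W gives 9>7]
(B,P,W): NE
(B,Q,X): not NE [P2→S gives 9>3]
(B,Q,Y): not NE [P3→X gives 7>2]
(B,Q,Z): not NE [P1→C gives 8>6; P2→R gives 8>4; P3→X gives 7>1]
(B,Q,W): not NE [P1→C gives 9>3; P3→X gives 7>3]
(B,R,X): not NE [P1→A gives 9>6; P2→S gives 9>7; P3→W gives 5>3]
(B,R,Y): not NE [P2→Q gives 9>6; P3→W gives 5>0]
(B,R,Z): not NE [P1→C gives 7>0; P3→W gives 5>2]
(B,R,W): not NE [P1→A gives 7>4; P2→Q gives 4>0]
(B,S,X): not NE [P3→W gives 4>3]
(B,S,Y): not NE [P1→C gives 9>1; P2→Q gives 9>6; P3→W gives 4>1]
(B,S,Z): not NE [P2→R gives 8>7; P3→W gives 4>2]
(B,S,W): not NE [P1→A gives 9>3; P2→Q gives 4>2]
(C,P,X): not NE [P2→S gives 10>8]
(C,P,Y): not NE [P1→B gives 6>2; P3→X gives 9>8]
(C,P,Z): not NE [P1→A gives 9>8; P2→S gives 9>6; P3→X gives 9>5]
(C,P,W): not NE [P1→B gives 5>3; P2→S gives 9>1; P3→X gives 9>5]
(C,Q,X): not NE [P2→S gives 10>1; P3→W gives 8>7]
(C,Q,Y): not NE [P1→B gives 8>1; P2→P gives 9>7; P3→W gives 8>1]
(C,Q,Z): not NE [P3→W gives 8>5]
(C,Q,W): not NE [P2→S gives 9>1]
(C,R,X): not NE [P1→A gives 9>3; P2→S gives 10>1]
(C,R,Y): not NE [P1→B gives 3>2; P2→P gives 9>6; P3→W gives 5>3]
(C,R,Z): not NE [P2→S gives 9>4; P3→W gives 5>1]
(C,R,W): not NE [P1→A gives 7>4; P2→S gives 9>0]
(C,S,X): not NE [P1→B gives 6>2]
(C,S,Y): not NE [P2→P gives 9>0; P3→W gives 9>3]
(C,S,Z): not NE [P1→B gives 7>1; P3→W gives 9>5]
(C,S,W): not NE [P1→A gives 9>5]

PSNE = {(B,P,W)}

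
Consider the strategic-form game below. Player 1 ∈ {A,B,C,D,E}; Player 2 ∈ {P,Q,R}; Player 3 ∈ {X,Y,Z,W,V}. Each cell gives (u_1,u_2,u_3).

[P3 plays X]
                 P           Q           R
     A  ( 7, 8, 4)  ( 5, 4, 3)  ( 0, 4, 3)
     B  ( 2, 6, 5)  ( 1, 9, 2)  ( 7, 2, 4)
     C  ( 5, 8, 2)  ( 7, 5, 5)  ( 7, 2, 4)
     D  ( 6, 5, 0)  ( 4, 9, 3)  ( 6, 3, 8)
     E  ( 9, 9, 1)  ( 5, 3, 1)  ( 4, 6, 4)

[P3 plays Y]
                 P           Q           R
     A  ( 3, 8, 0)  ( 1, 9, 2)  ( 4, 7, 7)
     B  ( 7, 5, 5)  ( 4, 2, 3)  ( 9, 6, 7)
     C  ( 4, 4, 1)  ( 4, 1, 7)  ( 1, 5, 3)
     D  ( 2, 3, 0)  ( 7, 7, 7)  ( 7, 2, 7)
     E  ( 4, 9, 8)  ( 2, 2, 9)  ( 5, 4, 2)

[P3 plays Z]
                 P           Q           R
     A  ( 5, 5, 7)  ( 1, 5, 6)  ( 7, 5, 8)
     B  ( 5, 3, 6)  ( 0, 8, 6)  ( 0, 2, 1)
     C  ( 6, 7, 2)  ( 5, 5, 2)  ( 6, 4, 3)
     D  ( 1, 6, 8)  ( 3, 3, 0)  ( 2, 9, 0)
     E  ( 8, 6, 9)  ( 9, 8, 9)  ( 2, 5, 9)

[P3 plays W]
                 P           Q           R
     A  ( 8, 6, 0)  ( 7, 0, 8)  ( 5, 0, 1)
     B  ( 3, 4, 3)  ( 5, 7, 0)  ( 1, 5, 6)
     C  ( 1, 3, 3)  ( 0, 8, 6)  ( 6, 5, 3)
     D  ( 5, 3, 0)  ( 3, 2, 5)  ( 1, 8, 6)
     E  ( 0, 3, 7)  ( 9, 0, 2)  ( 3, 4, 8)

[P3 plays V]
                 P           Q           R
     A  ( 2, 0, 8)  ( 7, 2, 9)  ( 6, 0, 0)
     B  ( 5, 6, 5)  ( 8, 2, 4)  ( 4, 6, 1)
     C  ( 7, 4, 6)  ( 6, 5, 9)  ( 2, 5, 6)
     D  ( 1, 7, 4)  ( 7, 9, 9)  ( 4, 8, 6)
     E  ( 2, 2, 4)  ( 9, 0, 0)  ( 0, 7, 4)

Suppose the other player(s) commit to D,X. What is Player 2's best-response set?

BR_2 = {Q}

u_2(P vs D,X) = 5
u_2(Q vs D,X) = 9
u_2(R vs D,X) = 3
max payoff 9 at {Q}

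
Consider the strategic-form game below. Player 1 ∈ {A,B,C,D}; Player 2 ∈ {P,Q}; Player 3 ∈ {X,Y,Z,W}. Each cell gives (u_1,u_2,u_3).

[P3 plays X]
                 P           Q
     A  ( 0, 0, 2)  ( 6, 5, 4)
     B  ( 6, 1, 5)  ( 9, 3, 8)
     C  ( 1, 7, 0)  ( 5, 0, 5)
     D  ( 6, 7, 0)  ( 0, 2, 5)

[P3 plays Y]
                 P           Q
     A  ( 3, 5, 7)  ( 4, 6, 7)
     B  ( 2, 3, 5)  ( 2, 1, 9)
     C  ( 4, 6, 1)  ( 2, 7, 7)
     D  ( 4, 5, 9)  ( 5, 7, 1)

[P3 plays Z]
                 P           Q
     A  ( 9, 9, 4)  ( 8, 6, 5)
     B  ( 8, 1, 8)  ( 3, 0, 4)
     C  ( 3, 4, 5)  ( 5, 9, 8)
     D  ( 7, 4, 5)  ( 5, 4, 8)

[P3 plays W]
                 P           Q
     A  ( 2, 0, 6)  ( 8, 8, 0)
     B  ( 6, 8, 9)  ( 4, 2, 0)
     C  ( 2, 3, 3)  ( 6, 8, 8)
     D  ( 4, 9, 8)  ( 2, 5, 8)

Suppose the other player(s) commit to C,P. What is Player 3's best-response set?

u_3(X vs C,P) = 0
u_3(Y vs C,P) = 1
u_3(Z vs C,P) = 5
u_3(W vs C,P) = 3
max payoff 5 at {Z}

BR_3 = {Z}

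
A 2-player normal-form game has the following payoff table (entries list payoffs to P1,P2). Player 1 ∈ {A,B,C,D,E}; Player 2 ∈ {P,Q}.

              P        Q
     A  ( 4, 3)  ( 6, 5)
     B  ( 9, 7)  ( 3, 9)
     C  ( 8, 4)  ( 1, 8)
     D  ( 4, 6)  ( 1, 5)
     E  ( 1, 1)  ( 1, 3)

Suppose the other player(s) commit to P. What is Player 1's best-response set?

u_1(A vs P) = 4
u_1(B vs P) = 9
u_1(C vs P) = 8
u_1(D vs P) = 4
u_1(E vs P) = 1
max payoff 9 at {B}

BR_1 = {B}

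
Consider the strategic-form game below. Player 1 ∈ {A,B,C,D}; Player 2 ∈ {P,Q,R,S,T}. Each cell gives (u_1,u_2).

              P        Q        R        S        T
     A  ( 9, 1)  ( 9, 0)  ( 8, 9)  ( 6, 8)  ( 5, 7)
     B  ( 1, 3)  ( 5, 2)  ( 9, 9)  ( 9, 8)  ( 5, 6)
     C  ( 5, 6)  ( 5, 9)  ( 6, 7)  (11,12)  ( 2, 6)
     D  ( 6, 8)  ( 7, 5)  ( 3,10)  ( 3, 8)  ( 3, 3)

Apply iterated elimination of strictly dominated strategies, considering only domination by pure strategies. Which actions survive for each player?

P1 drop D (A beats it: P:9>6 Q:9>7 R:8>3 S:6>3 T:5>3)
P2 drop P (R beats it: A:9>1 B:9>3 C:7>6)
P2 drop Q (S beats it: A:8>0 B:8>2 C:12>9)
P2 drop T (R beats it: A:9>7 B:9>6 C:7>6)
P1 drop A (B beats it: R:9>8 S:9>6)
P1→{B,C} P2→{R,S}

Survivors P1:{B,C} P2:{R,S}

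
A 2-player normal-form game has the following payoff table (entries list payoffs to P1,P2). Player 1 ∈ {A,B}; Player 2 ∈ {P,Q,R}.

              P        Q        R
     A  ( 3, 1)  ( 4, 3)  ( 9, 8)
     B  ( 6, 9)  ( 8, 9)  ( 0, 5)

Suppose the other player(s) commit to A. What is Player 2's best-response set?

argmax u_2 = {R}

u_2(P vs A) = 1
u_2(Q vs A) = 3
u_2(R vs A) = 8
max payoff 8 at {R}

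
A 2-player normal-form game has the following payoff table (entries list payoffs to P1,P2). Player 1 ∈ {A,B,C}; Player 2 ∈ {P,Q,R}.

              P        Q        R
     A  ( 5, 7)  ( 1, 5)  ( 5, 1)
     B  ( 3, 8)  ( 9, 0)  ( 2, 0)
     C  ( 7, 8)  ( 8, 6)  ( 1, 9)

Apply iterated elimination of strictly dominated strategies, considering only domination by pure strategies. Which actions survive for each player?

Remaining: P1:{A,C} P2:{P,R}

P2 drop Q (P beats it: A:7>5 B:8>0 C:8>6)
P1 drop B (A beats it: P:5>3 R:5>2)
P1→{A,C} P2→{P,R}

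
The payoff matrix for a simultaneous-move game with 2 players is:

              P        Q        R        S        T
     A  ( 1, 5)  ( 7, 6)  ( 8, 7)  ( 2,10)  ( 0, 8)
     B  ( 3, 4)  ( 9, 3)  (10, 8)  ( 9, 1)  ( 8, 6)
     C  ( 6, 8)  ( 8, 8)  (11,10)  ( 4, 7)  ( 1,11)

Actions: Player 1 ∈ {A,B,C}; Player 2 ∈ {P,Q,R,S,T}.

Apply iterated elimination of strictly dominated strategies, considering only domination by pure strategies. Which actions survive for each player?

Remaining: P1:{B,C} P2:{R,T}

P1 drop A (B beats it: P:3>1 Q:9>7 R:10>8 S:9>2 T:8>0)
P2 drop P (R beats it: B:8>4 C:10>8)
P2 drop Q (R beats it: B:8>3 C:10>8)
P2 drop S (R beats it: B:8>1 C:10>7)
P1→{B,C} P2→{R,T}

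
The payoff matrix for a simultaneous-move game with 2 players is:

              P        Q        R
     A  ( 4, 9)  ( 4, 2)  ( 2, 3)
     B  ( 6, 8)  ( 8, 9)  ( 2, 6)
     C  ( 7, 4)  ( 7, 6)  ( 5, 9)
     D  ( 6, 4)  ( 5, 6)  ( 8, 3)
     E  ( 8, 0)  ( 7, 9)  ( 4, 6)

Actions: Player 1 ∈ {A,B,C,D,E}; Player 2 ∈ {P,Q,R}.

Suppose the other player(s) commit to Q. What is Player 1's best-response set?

BR_1 = {B}

u_1(A vs Q) = 4
u_1(B vs Q) = 8
u_1(C vs Q) = 7
u_1(D vs Q) = 5
u_1(E vs Q) = 7
max payoff 8 at {B}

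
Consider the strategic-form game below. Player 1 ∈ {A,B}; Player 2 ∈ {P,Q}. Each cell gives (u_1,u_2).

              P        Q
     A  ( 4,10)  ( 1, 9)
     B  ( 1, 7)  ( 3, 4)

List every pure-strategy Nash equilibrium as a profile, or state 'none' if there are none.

(A,P): NE
(A,Q): not NE [P1→B gives 3>1; P2→P gives 10>9]
(B,P): not NE [P1→A gives 4>1]
(B,Q): not NE [P2→P gives 7>4]

Nash profiles: (A,P)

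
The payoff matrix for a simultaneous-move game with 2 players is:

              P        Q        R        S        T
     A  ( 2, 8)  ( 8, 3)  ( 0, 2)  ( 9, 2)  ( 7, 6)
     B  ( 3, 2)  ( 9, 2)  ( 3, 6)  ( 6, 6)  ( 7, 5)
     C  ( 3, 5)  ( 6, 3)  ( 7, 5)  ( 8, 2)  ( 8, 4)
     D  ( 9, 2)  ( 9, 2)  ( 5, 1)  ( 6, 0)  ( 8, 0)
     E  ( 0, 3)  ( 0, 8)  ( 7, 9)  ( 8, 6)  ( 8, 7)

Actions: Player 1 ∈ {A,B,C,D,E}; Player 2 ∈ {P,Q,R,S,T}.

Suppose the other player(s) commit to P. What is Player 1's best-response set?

u_1(A vs P) = 2
u_1(B vs P) = 3
u_1(C vs P) = 3
u_1(D vs P) = 9
u_1(E vs P) = 0
max payoff 9 at {D}

P1 best: {D}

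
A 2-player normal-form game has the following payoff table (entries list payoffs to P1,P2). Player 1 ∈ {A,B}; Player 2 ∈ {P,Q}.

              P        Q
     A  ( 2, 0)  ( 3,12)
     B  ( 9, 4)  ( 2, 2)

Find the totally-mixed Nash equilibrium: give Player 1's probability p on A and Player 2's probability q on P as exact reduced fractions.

P1 mixes 1/7 on A; P2 mixes 1/8 on P

P1 indiff ⇒ q·2+(1-q)·3 = q·9+(1-q)·2 ⇒ q(-7) = (1-q)(-1) ⇒ q = 1/8
P2 indiff ⇒ p·0+(1-p)·4 = p·12+(1-p)·2 ⇒ p(-12) = (1-p)(-2) ⇒ p = 1/7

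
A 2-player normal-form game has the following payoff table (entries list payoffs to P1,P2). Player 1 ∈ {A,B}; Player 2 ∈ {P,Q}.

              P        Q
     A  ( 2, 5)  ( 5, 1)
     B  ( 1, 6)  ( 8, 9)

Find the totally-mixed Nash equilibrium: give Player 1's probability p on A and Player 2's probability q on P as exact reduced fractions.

P1 indiff ⇒ q·2+(1-q)·5 = q·1+(1-q)·8 ⇒ q(1) = (1-q)(3) ⇒ q = 3/4
P2 indiff ⇒ p·5+(1-p)·6 = p·1+(1-p)·9 ⇒ p(4) = (1-p)(3) ⇒ p = 3/7

(p,q) = (3/7, 3/4)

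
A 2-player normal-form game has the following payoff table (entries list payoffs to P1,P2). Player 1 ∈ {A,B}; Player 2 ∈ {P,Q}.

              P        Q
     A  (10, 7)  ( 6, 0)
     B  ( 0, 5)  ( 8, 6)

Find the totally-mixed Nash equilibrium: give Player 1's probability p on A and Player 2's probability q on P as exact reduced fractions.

P1 mixes 1/8 on A; P2 mixes 1/6 on P

P1 indiff ⇒ q·10+(1-q)·6 = q·0+(1-q)·8 ⇒ q(10) = (1-q)(2) ⇒ q = 1/6
P2 indiff ⇒ p·7+(1-p)·5 = p·0+(1-p)·6 ⇒ p(7) = (1-p)(1) ⇒ p = 1/8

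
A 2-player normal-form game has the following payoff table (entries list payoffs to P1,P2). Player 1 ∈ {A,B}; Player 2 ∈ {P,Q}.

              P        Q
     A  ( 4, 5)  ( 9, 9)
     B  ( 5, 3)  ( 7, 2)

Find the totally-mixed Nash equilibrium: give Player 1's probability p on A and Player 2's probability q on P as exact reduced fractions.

(p,q) = (1/5, 2/3)

P1 indiff ⇒ q·4+(1-q)·9 = q·5+(1-q)·7 ⇒ q(-1) = (1-q)(-2) ⇒ q = 2/3
P2 indiff ⇒ p·5+(1-p)·3 = p·9+(1-p)·2 ⇒ p(-4) = (1-p)(-1) ⇒ p = 1/5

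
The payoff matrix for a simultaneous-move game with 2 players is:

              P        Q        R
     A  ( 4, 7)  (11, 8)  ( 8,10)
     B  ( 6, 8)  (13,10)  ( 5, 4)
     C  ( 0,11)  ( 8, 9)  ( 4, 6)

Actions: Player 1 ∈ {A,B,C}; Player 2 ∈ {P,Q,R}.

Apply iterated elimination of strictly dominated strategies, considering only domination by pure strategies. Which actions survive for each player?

Survivors P1:{A,B} P2:{Q,R}

P1 drop C (A beats it: P:4>0 Q:11>8 R:8>4)
P2 drop P (Q beats it: A:8>7 B:10>8)
P1→{A,B} P2→{Q,R}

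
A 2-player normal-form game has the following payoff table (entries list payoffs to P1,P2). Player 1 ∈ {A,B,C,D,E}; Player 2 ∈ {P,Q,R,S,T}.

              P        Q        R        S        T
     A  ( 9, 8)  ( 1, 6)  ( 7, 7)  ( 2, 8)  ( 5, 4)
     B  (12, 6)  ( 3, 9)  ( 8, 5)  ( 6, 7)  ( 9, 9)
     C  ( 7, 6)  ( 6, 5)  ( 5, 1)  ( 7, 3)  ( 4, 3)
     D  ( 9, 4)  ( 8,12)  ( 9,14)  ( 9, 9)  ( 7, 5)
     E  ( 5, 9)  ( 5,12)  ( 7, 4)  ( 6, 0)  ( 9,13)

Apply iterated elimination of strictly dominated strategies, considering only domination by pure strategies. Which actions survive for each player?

IESDS → P1:{B,D,E} P2:{Q,R,T}

P1 drop A (B beats it: P:12>9 Q:3>1 R:8>7 S:6>2 T:9>5)
P1 drop C (D beats it: P:9>7 Q:8>6 R:9>5 S:9>7 T:7>4)
P2 drop P (Q beats it: B:9>6 D:12>4 E:12>9)
P2 drop S (Q beats it: B:9>7 D:12>9 E:12>0)
P1→{B,D,E} P2→{Q,R,T}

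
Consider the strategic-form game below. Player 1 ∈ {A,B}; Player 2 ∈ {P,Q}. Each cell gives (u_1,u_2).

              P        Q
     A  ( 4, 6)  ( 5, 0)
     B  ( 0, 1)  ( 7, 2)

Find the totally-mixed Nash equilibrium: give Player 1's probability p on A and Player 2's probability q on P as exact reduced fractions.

p=1/7, q=1/3

P1 indiff ⇒ q·4+(1-q)·5 = q·0+(1-q)·7 ⇒ q(4) = (1-q)(2) ⇒ q = 1/3
P2 indiff ⇒ p·6+(1-p)·1 = p·0+(1-p)·2 ⇒ p(6) = (1-p)(1) ⇒ p = 1/7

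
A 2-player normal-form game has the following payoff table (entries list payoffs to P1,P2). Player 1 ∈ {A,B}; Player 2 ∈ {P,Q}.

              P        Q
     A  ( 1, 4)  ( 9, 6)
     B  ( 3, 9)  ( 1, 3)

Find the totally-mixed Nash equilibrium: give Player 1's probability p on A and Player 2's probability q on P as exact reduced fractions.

(p,q) = (3/4, 4/5)

P1 indiff ⇒ q·1+(1-q)·9 = q·3+(1-q)·1 ⇒ q(-2) = (1-q)(-8) ⇒ q = 4/5
P2 indiff ⇒ p·4+(1-p)·9 = p·6+(1-p)·3 ⇒ p(-2) = (1-p)(-6) ⇒ p = 3/4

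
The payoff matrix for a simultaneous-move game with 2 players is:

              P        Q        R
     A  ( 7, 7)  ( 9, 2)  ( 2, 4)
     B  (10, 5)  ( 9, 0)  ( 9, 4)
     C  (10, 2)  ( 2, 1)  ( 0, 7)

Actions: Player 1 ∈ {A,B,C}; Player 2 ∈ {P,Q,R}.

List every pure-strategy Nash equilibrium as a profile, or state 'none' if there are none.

(A,P): not NE [P1→C gives 10>7]
(A,Q): not NE [P2→P gives 7>2]
(A,R): not NE [P1→B gives 9>2; P2→P gives 7>4]
(B,P): NE
(B,Q): not NE [P2→P gives 5>0]
(B,R): not NE [P2→P gives 5>4]
(C,P): not NE [P2→R gives 7>2]
(C,Q): not NE [P1→B gives 9>2; P2→R gives 7>1]
(C,R): not NE [P1→B gives 9>0]

NE set: (B,P)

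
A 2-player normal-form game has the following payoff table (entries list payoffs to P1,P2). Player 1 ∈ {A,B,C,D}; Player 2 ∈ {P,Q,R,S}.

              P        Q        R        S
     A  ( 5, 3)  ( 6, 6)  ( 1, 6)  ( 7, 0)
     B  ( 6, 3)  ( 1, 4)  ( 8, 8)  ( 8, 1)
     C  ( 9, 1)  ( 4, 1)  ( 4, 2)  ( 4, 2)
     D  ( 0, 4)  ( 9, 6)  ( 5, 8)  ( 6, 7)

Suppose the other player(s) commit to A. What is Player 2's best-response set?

u_2(P vs A) = 3
u_2(Q vs A) = 6
u_2(R vs A) = 6
u_2(S vs A) = 0
max payoff 6 at {Q,R}

P2 best: {Q,R}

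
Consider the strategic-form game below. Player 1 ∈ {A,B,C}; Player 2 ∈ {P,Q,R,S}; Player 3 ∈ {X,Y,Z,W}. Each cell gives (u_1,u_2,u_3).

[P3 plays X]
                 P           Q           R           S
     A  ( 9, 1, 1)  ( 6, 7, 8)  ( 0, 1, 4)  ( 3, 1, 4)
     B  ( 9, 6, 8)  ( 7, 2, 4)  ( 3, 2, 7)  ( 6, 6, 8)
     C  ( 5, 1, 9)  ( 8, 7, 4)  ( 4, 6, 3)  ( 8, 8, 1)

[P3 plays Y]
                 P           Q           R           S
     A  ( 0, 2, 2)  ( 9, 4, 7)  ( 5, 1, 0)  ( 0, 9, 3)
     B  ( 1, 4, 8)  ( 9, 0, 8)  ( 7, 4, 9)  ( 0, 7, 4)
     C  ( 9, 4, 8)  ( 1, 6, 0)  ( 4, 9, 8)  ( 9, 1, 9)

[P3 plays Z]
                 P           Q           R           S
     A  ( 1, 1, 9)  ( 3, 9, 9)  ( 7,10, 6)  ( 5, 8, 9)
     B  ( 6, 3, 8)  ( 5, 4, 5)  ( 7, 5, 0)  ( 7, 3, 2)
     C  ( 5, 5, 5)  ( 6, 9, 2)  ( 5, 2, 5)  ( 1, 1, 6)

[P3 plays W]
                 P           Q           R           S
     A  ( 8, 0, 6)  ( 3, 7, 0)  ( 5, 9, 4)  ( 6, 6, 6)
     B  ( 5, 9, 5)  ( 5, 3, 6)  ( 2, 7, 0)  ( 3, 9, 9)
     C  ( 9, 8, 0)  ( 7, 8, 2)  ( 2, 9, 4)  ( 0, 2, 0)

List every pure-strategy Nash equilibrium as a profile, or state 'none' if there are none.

(A,P,X): not NE [P2→Q gives 7>1; P3→Z gives 9>1]
(A,P,Y): not NE [P1→C gives 9>0; P2→S gives 9>2; P3→Z gives 9>2]
(A,P,Z): not NE [P1→B gives 6>1; P2→R gives 10>1]
(A,P,W): not NE [P1→C gives 9>8; P2→R gives 9>0; P3→Z gives 9>6]
(A,Q,X): not NE [P1→C gives 8>6; P3→Z gives 9>8]
(A,Q,Y): not NE [P2→S gives 9>4; P3→Z gives 9>7]
(A,Q,Z): not NE [P1→C gives 6>3; P2→R gives 10>9]
(A,Q,W): not NE [P1→C gives 7>3; P2→R gives 9>7; P3→Z gives 9>0]
(A,R,X): not NE [P1→C gives 4>0; P2→Q gives 7>1; P3→Z gives 6>4]
(A,R,Y): not NE [P1→B gives 7>5; P2→S gives 9>1; P3→Z gives 6>0]
(A,R,Z): NE
(A,R,W): not NE [P3→Z gives 6>4]
(A,S,X): not NE [P1→C gives 8>3; P2→Q gives 7>1; P3→Z gives 9>4]
(A,S,Y): not NE [P1→C gives 9>0; P3→Z gives 9>3]
(A,S,Z): not NE [P1→B gives 7>5; P2→R gives 10>8]
(A,S,W): not NE [P2→R gives 9>6; P3→Z gives 9>6]
(B,P,X): NE
(B,P,Y): not NE [P1→C gives 9>1; P2→S gives 7>4]
(B,P,Z): not NE [P2→R gives 5>3]
(B,P,W): not NE [P1→C gives 9>5; P3→Z gives 8>5]
(B,Q,X): not NE [P1→C gives 8>7; P2→S gives 6>2; P3→Y gives 8>4]
(B,Q,Y): not NE [P2→S gives 7>0]
(B,Q,Z): not NE [P1→C gives 6>5; P2→R gives 5>4; P3→Y gives 8>5]
(B,Q,W): not NE [P1→C gives 7>5; P2→S gives 9>3; P3→Y gives 8>6]
(B,R,X): not NE [P1→C gives 4>3; P2→S gives 6>2; P3→Y gives 9>7]
(B,R,Y): not NE [P2→S gives 7>4]
(B,R,Z): not NE [P3→Y gives 9>0]
(B,R,W): not NE [P1→A gives 5>2; P2→S gives 9>7; P3→Y gives 9>0]
(B,S,X): not NE [P1→C gives 8>6; P3→W gives 9>8]
(B,S,Y): not NE [P1→C gives 9>0; P3→W gives 9>4]
(B,S,Z): not NE [P2→R gives 5>3; P3→W gives 9>2]
(B,S,W): not NE [P1→A gives 6>3]
(C,P,X): not NE [P1→B gives 9>5; P2→S gives 8>1]
(C,P,Y): not NE [P2→R gives 9>4; P3→X gives 9>8]
(C,P,Z): not NE [P1→B gives 6>5; P2→Q gives 9>5; P3→X gives 9>5]
(C,P,W): not NE [P2→R gives 9>8; P3→X gives 9>0]
(C,Q,X): not NE [P2→S gives 8>7]
(C,Q,Y): not NE [P1→B gives 9>1; P2→R gives 9>6; P3→X gives 4>0]
(C,Q,Z): not NE [P3→X gives 4>2]
(C,Q,W): not NE [P2→R gives 9>8; P3→X gives 4>2]
(C,R,X): not NE [P2→S gives 8>6; P3→Y gives 8>3]
(C,R,Y): not NE [P1→B gives 7>4]
(C,R,Z): not NE [P1→B gives 7>5; P2→Q gives 9>2; P3→Y gives 8>5]
(C,R,W): not NE [P1→A gives 5>2; P3→Y gives 8>4]
(C,S,X): not NE [P3→Y gives 9>1]
(C,S,Y): not NE [P2→R gives 9>1]
(C,S,Z): not NE [P1→B gives 7>1; P2→Q gives 9>1; P3→Y gives 9>6]
(C,S,W): not NE [P1→A gives 6>0; P2→R gives 9>2; P3→Y gives 9>0]

PSNE = {(A,R,Z), (B,P,X)}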